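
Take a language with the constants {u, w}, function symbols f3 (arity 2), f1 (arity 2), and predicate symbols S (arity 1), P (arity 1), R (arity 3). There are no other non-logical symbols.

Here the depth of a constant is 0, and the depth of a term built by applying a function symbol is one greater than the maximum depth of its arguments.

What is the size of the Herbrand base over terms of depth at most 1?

1020

First count ground terms of depth ≤ 1.
Count level by level. With function symbols f3/2, f1/2, the terms of depth ≤ k are the 2 constants together with each function applied to depth-≤(k−1) tuples, so N_k = 2 + N_{k-1}^2 + N_{k-1}^2.
N_0 = 2
N_1 = 2 + 2^2 + 2^2 = 10
So |H| = 10.
A ground atom is a predicate applied to a tuple of terms from H, so the count is the sum over predicates of |H|^arity:
  S: 10;  P: 10;  R: 10^3 = 1000
Total ground atoms: 10 + 10 + 1000 = 1020.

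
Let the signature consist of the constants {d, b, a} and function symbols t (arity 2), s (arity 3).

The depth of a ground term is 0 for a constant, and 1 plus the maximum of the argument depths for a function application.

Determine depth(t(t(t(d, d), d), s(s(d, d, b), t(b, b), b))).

depth(t(d, d)) = 1 + max(0, 0) = 1
depth(t(t(d, d), d)) = 1 + max(1, 0) = 2
depth(s(d, d, b)) = 1 + max(0, 0, 0) = 1
depth(t(b, b)) = 1 + max(0, 0) = 1
depth(s(s(d, d, b), t(b, b), b)) = 1 + max(1, 1, 0) = 2
depth(t(t(t(d, d), d), s(s(d, d, b), t(b, b), b))) = 1 + max(2, 2) = 3

3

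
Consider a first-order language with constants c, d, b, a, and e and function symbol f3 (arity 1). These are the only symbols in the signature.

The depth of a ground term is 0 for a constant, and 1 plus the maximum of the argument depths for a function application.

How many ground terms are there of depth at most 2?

15

Count level by level. With function symbols f3/1, the terms of depth ≤ k are the 5 constants together with each function applied to depth-≤(k−1) tuples, so N_k = 5 + N_{k-1}.
N_0 = 5
N_1 = 5 + 5 = 10
N_2 = 5 + 10 = 15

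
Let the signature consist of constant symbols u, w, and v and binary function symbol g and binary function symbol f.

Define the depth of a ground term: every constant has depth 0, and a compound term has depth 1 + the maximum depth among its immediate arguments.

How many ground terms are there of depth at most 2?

885

Count level by level. With function symbols g/2, f/2, the terms of depth ≤ k are the 3 constants together with each function applied to depth-≤(k−1) tuples, so N_k = 3 + N_{k-1}^2 + N_{k-1}^2.
N_0 = 3
N_1 = 3 + 3^2 + 3^2 = 21
N_2 = 3 + 21^2 + 21^2 = 885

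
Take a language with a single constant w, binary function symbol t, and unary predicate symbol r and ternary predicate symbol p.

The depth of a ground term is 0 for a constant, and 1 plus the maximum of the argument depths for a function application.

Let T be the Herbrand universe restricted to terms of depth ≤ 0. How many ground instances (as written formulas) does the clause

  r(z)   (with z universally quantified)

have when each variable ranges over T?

1

Ground terms of depth ≤ 0:
  If N_k denotes the number of depth-≤k ground terms, the 1 constant gives N_0 = 1, and each function symbol of arity r contributes N_{k-1}^r new terms at level k: N_k = 1 + N_{k-1}^2.
  N_0 = 1
  Explicitly: w.
So there is exactly 1 ground term available for substitution.
There is 1 variable to instantiate (z),  occurring in at least one literal, so different choices give different ground instances.
Number of ground instances = 1.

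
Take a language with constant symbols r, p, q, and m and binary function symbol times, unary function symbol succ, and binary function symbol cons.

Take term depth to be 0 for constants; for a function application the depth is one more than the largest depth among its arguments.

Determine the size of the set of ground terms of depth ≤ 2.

3244

If N_k denotes the number of depth-≤k ground terms, the 4 constants give N_0 = 4, and each function symbol of arity r contributes N_{k-1}^r new terms at level k: N_k = 4 + N_{k-1}^2 + N_{k-1} + N_{k-1}^2.
N_0 = 4
N_1 = 4 + 4^2 + 4 + 4^2 = 40
N_2 = 4 + 40^2 + 40 + 40^2 = 3244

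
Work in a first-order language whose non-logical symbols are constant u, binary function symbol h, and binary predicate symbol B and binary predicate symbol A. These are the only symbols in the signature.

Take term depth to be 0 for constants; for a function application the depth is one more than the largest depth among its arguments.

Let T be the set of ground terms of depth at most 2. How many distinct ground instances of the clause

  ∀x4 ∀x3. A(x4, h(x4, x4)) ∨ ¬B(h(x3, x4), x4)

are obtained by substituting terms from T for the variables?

25

Ground terms of depth ≤ 2:
  Let N_k count ground terms of depth at most k. Each non-constant term of depth ≤ k is some function symbol applied to depth-≤(k−1) arguments, giving N_k = 1 + N_{k-1}^2.
  N_0 = 1
  N_1 = 1 + 1^2 = 2
  N_2 = 1 + 2^2 = 5
  Explicitly: u, h(u, u), h(u, h(u, u)), h(h(u, u), u), h(h(u, u), h(u, u)).
So there are 5 ground terms available for substitution.
Each of x4, x3 ranges independently over the available ground terms, and distinct assignments produce distinct instances.
Number of ground instances = 5^2 = 25.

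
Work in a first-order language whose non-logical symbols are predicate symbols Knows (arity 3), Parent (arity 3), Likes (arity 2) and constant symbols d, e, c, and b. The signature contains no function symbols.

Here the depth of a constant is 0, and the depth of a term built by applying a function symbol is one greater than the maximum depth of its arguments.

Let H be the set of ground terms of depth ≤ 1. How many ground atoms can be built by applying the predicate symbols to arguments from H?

First count ground terms of depth ≤ 1.
With no function symbols every ground term is a constant, so there are exactly 4 ground terms at every depth bound.
N_0 = 4
N_1 = 4
Explicitly: d, e, c, b.
So |H| = 4.
For each predicate symbol, the number of ground atoms is |H| raised to its arity; summing:
  Knows: 4^3 = 64;  Parent: 4^3 = 64;  Likes: 4^2 = 16
Total ground atoms: 64 + 64 + 16 = 144.

144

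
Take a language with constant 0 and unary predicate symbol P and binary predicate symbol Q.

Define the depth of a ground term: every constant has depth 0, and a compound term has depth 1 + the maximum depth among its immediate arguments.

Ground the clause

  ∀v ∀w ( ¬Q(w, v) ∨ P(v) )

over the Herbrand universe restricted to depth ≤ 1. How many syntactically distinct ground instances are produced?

1

Ground terms of depth ≤ 1:
  With no function symbols every ground term is a constant, so there is exactly 1 ground term at every depth bound.
  N_0 = 1
  N_1 = 1
So there is exactly 1 ground term available for substitution.
The clause has 2 distinct variables (v, w), each appearing in the body. In the free term algebra distinct substitutions yield syntactically distinct ground instances.
Number of ground instances = 1^2 = 1.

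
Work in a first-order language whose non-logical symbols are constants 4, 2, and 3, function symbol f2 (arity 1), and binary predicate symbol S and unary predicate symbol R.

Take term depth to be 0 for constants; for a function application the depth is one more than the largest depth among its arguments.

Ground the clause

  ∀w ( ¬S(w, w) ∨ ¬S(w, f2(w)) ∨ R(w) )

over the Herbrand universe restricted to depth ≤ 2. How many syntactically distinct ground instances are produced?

Ground terms of depth ≤ 2:
  Let N_k count ground terms of depth at most k. Each non-constant term of depth ≤ k is some function symbol applied to depth-≤(k−1) arguments, giving N_k = 3 + N_{k-1}.
  N_0 = 3
  N_1 = 3 + 3 = 6
  N_2 = 3 + 6 = 9
  Explicitly: 4, 2, 3, f2(4), f2(2), f2(3), f2(f2(4)), f2(f2(2)), f2(f2(3)).
So there are 9 ground terms available for substitution.
The clause has 1 distinct variable (w), which appears in the body. In the free term algebra distinct substitutions yield syntactically distinct ground instances.
Number of ground instances = 9.

9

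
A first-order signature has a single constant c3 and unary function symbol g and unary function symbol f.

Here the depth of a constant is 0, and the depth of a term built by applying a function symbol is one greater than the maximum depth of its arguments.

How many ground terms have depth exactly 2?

Let N_k = |{terms of depth ≤ k}|. Then N_0 = 1 and N_k = 1 + N_{k-1} + N_{k-1} for k ≥ 1 (one summand per function symbol, arity giving the exponent).
N_0 = 1
N_1 = 1 + 1 + 1 = 3
N_2 = 1 + 3 + 3 = 7
Terms of depth exactly 2: N_2 − N_1 = 7 − 3 = 4.

4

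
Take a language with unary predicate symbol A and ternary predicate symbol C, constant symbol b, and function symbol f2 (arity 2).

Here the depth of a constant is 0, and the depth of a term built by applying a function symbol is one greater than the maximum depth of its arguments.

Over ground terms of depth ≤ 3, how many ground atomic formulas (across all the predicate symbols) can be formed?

17602

First count ground terms of depth ≤ 3.
Write N_k for the number of ground terms of depth ≤ k. A term of depth ≤ k is either a constant or a function symbol applied to arguments of depth ≤ k−1, so N_k = 1 + N_{k-1}^2.
N_0 = 1
N_1 = 1 + 1^2 = 2
N_2 = 1 + 2^2 = 5
N_3 = 1 + 5^2 = 26
So |H| = 26.
Ground atoms are formed by filling each argument slot of a predicate with a term from H, so an r-ary predicate gives |H|^r atoms:
  A: 26;  C: 26^3 = 17576
Total ground atoms: 26 + 17576 = 17602.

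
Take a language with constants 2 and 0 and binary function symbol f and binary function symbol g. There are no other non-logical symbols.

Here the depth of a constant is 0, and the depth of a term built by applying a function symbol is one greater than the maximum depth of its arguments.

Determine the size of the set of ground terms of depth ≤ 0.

2

If N_k denotes the number of depth-≤k ground terms, the 2 constants give N_0 = 2, and each function symbol of arity r contributes N_{k-1}^r new terms at level k: N_k = 2 + N_{k-1}^2 + N_{k-1}^2.
N_0 = 2
Explicitly: 2, 0.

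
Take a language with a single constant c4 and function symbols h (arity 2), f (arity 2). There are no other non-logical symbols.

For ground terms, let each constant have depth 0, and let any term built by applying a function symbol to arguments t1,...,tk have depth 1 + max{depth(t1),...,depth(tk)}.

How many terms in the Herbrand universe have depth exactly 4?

1044736

Let N_k = |{terms of depth ≤ k}|. Then N_0 = 1 and N_k = 1 + N_{k-1}^2 + N_{k-1}^2 for k ≥ 1 (one summand per function symbol, arity giving the exponent).
N_0 = 1
N_1 = 1 + 1^2 + 1^2 = 3
N_2 = 1 + 3^2 + 3^2 = 19
N_3 = 1 + 19^2 + 19^2 = 723
N_4 = 1 + 723^2 + 723^2 = 1045459
Terms of depth exactly 4: N_4 − N_3 = 1045459 − 723 = 1044736.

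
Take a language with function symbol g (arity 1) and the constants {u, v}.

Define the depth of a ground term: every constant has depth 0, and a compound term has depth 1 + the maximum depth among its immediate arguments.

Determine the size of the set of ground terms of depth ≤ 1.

Let N_k count ground terms of depth at most k. Each non-constant term of depth ≤ k is some function symbol applied to depth-≤(k−1) arguments, giving N_k = 2 + N_{k-1}.
N_0 = 2
N_1 = 2 + 2 = 4

4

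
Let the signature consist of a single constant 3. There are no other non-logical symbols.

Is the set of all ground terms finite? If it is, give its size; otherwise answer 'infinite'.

1

There are no function symbols, so the only ground term is the single constant.
The Herbrand universe is {3}, finite with 1 element.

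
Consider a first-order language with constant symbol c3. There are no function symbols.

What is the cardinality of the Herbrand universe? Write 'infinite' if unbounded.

1

There are no function symbols, so the only ground term is the single constant.
The Herbrand universe is {c3}, finite with 1 element.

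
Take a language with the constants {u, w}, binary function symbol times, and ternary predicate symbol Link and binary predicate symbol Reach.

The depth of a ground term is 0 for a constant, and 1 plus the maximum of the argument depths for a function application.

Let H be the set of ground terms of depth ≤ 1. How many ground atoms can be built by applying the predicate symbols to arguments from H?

First count ground terms of depth ≤ 1.
Write N_k for the number of ground terms of depth ≤ k. A term of depth ≤ k is either a constant or a function symbol applied to arguments of depth ≤ k−1, so N_k = 2 + N_{k-1}^2.
N_0 = 2
N_1 = 2 + 2^2 = 6
So |H| = 6.
A ground atom is a predicate applied to a tuple of terms from H, so the count is the sum over predicates of |H|^arity:
  Link: 6^3 = 216;  Reach: 6^2 = 36
Total ground atoms: 216 + 36 = 252.

252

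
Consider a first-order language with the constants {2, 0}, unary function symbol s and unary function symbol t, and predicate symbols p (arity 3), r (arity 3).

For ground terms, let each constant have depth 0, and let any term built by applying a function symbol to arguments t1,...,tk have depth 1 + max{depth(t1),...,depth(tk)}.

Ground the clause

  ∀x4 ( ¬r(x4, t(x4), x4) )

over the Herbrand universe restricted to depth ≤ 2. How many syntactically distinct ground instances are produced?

14

Ground terms of depth ≤ 2:
  Let N_k = |{terms of depth ≤ k}|. Then N_0 = 2 and N_k = 2 + N_{k-1} + N_{k-1} for k ≥ 1 (one summand per function symbol, arity giving the exponent).
  N_0 = 2
  N_1 = 2 + 2 + 2 = 6
  N_2 = 2 + 6 + 6 = 14
So there are 14 ground terms available for substitution.
The clause has 1 distinct variable (x4), which appears in the body. In the free term algebra distinct substitutions yield syntactically distinct ground instances.
Number of ground instances = 14.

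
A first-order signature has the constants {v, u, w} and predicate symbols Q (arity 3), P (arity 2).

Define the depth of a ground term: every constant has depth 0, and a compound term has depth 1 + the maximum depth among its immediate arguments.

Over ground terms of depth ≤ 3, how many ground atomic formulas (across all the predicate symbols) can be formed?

First count ground terms of depth ≤ 3.
With no function symbols every ground term is a constant, so there are exactly 3 ground terms at every depth bound.
N_0 = 3
N_1 = 3
N_2 = 3
N_3 = 3
Explicitly: v, u, w.
So |H| = 3.
A ground atom is a predicate applied to a tuple of terms from H, so the count is the sum over predicates of |H|^arity:
  Q: 3^3 = 27;  P: 3^2 = 9
Total ground atoms: 27 + 9 = 36.

36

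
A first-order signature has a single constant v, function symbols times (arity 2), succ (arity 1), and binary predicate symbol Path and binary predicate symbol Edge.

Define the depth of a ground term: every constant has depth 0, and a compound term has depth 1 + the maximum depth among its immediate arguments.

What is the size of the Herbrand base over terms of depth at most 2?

338

First count ground terms of depth ≤ 2.
Count level by level. With function symbols times/2, succ/1, the terms of depth ≤ k are the 1 constant together with each function applied to depth-≤(k−1) tuples, so N_k = 1 + N_{k-1}^2 + N_{k-1}.
N_0 = 1
N_1 = 1 + 1^2 + 1 = 3
N_2 = 1 + 3^2 + 3 = 13
So |H| = 13.
Each predicate of arity r yields |H|^r ground atoms (one per choice of an r-tuple from H):
  Path: 13^2 = 169;  Edge: 13^2 = 169
Total ground atoms: 169 + 169 = 338.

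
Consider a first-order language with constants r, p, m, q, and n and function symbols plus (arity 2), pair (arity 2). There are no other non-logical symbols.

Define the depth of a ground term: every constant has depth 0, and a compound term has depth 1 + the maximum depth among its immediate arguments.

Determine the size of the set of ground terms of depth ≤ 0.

Let N_k count ground terms of depth at most k. Each non-constant term of depth ≤ k is some function symbol applied to depth-≤(k−1) arguments, giving N_k = 5 + N_{k-1}^2 + N_{k-1}^2.
N_0 = 5

5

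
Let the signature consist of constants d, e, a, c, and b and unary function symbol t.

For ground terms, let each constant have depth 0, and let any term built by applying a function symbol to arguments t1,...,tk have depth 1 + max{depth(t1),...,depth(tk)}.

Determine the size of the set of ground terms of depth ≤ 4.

If N_k denotes the number of depth-≤k ground terms, the 5 constants give N_0 = 5, and each function symbol of arity r contributes N_{k-1}^r new terms at level k: N_k = 5 + N_{k-1}.
N_0 = 5
N_1 = 5 + 5 = 10
N_2 = 5 + 10 = 15
N_3 = 5 + 15 = 20
N_4 = 5 + 20 = 25

25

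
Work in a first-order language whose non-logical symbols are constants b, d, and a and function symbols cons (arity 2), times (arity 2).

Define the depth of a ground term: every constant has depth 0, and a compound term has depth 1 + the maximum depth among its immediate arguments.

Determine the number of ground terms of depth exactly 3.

1565568

Let N_k = |{terms of depth ≤ k}|. Then N_0 = 3 and N_k = 3 + N_{k-1}^2 + N_{k-1}^2 for k ≥ 1 (one summand per function symbol, arity giving the exponent).
N_0 = 3
N_1 = 3 + 3^2 + 3^2 = 21
N_2 = 3 + 21^2 + 21^2 = 885
N_3 = 3 + 885^2 + 885^2 = 1566453
Terms of depth exactly 3: N_3 − N_2 = 1566453 − 885 = 1565568.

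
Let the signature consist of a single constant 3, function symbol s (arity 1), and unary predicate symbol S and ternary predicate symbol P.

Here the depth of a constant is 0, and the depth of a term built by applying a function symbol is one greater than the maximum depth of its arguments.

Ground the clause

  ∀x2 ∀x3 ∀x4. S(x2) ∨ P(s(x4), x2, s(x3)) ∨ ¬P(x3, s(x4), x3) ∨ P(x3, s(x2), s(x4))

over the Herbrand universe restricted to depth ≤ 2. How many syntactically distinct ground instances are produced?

Ground terms of depth ≤ 2:
  Let N_k count ground terms of depth at most k. Each non-constant term of depth ≤ k is some function symbol applied to depth-≤(k−1) arguments, giving N_k = 1 + N_{k-1}.
  N_0 = 1
  N_1 = 1 + 1 = 2
  N_2 = 1 + 2 = 3
So there are 3 ground terms available for substitution.
Each of x2, x3, x4 ranges independently over the available ground terms, and distinct assignments produce distinct instances.
Number of ground instances = 3^3 = 27.

27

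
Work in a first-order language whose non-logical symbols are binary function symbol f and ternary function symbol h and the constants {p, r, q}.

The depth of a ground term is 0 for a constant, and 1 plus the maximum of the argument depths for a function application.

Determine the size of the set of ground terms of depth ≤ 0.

Let N_k count ground terms of depth at most k. Each non-constant term of depth ≤ k is some function symbol applied to depth-≤(k−1) arguments, giving N_k = 3 + N_{k-1}^2 + N_{k-1}^3.
N_0 = 3

3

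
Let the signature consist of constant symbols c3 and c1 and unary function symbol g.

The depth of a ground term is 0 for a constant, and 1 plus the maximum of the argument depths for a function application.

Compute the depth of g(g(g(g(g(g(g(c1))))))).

depth(g(c1)) = 1 + depth(c1) = 1 + 0 = 1
depth(g(g(c1))) = 1 + depth(g(c1)) = 1 + 1 = 2
depth(g(g(g(c1)))) = 1 + depth(g(g(c1))) = 1 + 2 = 3
depth(g(g(g(g(c1))))) = 1 + depth(g(g(g(c1)))) = 1 + 3 = 4
depth(g(g(g(g(g(c1)))))) = 1 + depth(g(g(g(g(c1))))) = 1 + 4 = 5
depth(g(g(g(g(g(g(c1))))))) = 1 + depth(g(g(g(g(g(c1)))))) = 1 + 5 = 6
depth(g(g(g(g(g(g(g(c1)))))))) = 1 + depth(g(g(g(g(g(g(c1))))))) = 1 + 6 = 7

7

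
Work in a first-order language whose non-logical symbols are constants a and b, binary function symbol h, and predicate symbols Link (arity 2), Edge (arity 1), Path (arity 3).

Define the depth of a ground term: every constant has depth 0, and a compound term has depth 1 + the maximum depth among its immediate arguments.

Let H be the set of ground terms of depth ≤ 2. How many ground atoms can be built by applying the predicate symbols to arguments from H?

First count ground terms of depth ≤ 2.
Count level by level. With function symbols h/2, the terms of depth ≤ k are the 2 constants together with each function applied to depth-≤(k−1) tuples, so N_k = 2 + N_{k-1}^2.
N_0 = 2
N_1 = 2 + 2^2 = 6
N_2 = 2 + 6^2 = 38
So |H| = 38.
A ground atom is a predicate applied to a tuple of terms from H, so the count is the sum over predicates of |H|^arity:
  Link: 38^2 = 1444;  Edge: 38;  Path: 38^3 = 54872
Total ground atoms: 1444 + 38 + 54872 = 56354.

56354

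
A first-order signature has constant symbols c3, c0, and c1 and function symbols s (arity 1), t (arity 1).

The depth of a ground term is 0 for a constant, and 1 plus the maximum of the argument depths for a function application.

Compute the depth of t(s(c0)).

2

depth(s(c0)) = 1 + depth(c0) = 1 + 0 = 1
depth(t(s(c0))) = 1 + depth(s(c0)) = 1 + 1 = 2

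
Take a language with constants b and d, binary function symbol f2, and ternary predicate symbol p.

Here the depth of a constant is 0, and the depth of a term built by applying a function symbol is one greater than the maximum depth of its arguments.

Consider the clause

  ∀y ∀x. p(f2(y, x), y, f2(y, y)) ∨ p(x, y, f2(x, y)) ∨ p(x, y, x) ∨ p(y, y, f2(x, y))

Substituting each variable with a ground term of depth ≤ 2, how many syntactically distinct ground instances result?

Ground terms of depth ≤ 2:
  Let N_k count ground terms of depth at most k. Each non-constant term of depth ≤ k is some function symbol applied to depth-≤(k−1) arguments, giving N_k = 2 + N_{k-1}^2.
  N_0 = 2
  N_1 = 2 + 2^2 = 6
  N_2 = 2 + 6^2 = 38
So there are 38 ground terms available for substitution.
The body mentions every one of the 2 quantified variables; since ground terms form a free algebra, no two substitutions collapse to the same formula.
Number of ground instances = 38^2 = 1444.

1444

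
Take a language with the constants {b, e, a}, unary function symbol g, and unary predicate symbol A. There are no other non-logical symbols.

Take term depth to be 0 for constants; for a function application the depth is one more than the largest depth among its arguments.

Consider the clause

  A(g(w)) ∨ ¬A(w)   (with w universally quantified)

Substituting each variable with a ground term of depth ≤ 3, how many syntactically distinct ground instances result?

Ground terms of depth ≤ 3:
  Let N_k count ground terms of depth at most k. Each non-constant term of depth ≤ k is some function symbol applied to depth-≤(k−1) arguments, giving N_k = 3 + N_{k-1}.
  N_0 = 3
  N_1 = 3 + 3 = 6
  N_2 = 3 + 6 = 9
  N_3 = 3 + 9 = 12
So there are 12 ground terms available for substitution.
The body mentions the single quantified variable w; since ground terms form a free algebra, no two substitutions collapse to the same formula.
Number of ground instances = 12.

12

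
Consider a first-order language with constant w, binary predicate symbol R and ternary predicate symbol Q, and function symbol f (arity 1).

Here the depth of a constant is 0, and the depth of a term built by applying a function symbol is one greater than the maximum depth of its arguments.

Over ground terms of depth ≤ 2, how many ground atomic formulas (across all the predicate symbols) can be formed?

First count ground terms of depth ≤ 2.
Count level by level. With function symbols f/1, the terms of depth ≤ k are the 1 constant together with each function applied to depth-≤(k−1) tuples, so N_k = 1 + N_{k-1}.
N_0 = 1
N_1 = 1 + 1 = 2
N_2 = 1 + 2 = 3
So |H| = 3.
Each predicate of arity r yields |H|^r ground atoms (one per choice of an r-tuple from H):
  R: 3^2 = 9;  Q: 3^3 = 27
Total ground atoms: 9 + 27 = 36.

36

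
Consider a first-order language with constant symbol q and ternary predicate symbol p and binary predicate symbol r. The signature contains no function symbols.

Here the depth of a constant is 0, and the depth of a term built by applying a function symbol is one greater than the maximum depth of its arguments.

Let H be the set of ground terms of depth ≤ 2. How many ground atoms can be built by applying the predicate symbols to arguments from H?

2

First count ground terms of depth ≤ 2.
With no function symbols every ground term is a constant, so there is exactly 1 ground term at every depth bound.
N_0 = 1
N_1 = 1
N_2 = 1
Explicitly: q.
So |H| = 1.
Each predicate of arity r yields |H|^r ground atoms (one per choice of an r-tuple from H):
  p: 1^3 = 1;  r: 1^2 = 1
Total ground atoms: 1 + 1 = 2.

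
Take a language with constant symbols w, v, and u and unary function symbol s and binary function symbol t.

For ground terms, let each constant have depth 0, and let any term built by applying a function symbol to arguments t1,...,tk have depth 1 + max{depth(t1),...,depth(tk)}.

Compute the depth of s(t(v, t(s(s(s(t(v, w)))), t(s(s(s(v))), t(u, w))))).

7

depth(t(v, w)) = 1 + max(0, 0) = 1
depth(s(t(v, w))) = 1 + depth(t(v, w)) = 1 + 1 = 2
depth(s(s(t(v, w)))) = 1 + depth(s(t(v, w))) = 1 + 2 = 3
depth(s(s(s(t(v, w))))) = 1 + depth(s(s(t(v, w)))) = 1 + 3 = 4
depth(s(v)) = 1 + depth(v) = 1 + 0 = 1
depth(s(s(v))) = 1 + depth(s(v)) = 1 + 1 = 2
depth(s(s(s(v)))) = 1 + depth(s(s(v))) = 1 + 2 = 3
depth(t(u, w)) = 1 + max(0, 0) = 1
depth(t(s(s(s(v))), t(u, w))) = 1 + max(3, 1) = 4
depth(t(s(s(s(t(v, w)))), t(s(s(s(v))), t(u, w)))) = 1 + max(4, 4) = 5
depth(t(v, t(s(s(s(t(v, w)))), t(s(s(s(v))), t(u, w))))) = 1 + max(0, 5) = 6
depth(s(t(v, t(s(s(s(t(v, w)))), t(s(s(s(v))), t(u, w)))))) = 1 + depth(t(v, t(s(s(s(t(v, w)))), t(s(s(s(v))), t(u, w))))) = 1 + 6 = 7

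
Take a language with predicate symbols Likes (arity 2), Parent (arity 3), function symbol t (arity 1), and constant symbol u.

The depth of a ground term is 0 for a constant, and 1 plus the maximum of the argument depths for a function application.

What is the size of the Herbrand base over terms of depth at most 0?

2

First count ground terms of depth ≤ 0.
If N_k denotes the number of depth-≤k ground terms, the 1 constant gives N_0 = 1, and each function symbol of arity r contributes N_{k-1}^r new terms at level k: N_k = 1 + N_{k-1}.
N_0 = 1
So |H| = 1.
Ground atoms are formed by filling each argument slot of a predicate with a term from H, so an r-ary predicate gives |H|^r atoms:
  Likes: 1^2 = 1;  Parent: 1^3 = 1
Total ground atoms: 1 + 1 = 2.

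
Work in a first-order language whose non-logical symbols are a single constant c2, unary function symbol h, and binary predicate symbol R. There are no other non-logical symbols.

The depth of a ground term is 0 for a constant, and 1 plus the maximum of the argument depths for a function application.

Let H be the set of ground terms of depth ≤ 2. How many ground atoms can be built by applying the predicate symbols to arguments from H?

9

First count ground terms of depth ≤ 2.
Count level by level. With function symbols h/1, the terms of depth ≤ k are the 1 constant together with each function applied to depth-≤(k−1) tuples, so N_k = 1 + N_{k-1}.
N_0 = 1
N_1 = 1 + 1 = 2
N_2 = 1 + 2 = 3
So |H| = 3.
Ground atoms are formed by filling each argument slot of a predicate with a term from H, so an r-ary predicate gives |H|^r atoms:
  R: 3^2 = 9
Total ground atoms: 9.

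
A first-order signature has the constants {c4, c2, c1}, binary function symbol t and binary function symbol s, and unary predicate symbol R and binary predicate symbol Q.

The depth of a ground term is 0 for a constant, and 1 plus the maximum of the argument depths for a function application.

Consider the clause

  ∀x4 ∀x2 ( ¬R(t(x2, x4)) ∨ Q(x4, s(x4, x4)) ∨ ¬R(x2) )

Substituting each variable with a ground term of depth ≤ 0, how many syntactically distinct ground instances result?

Ground terms of depth ≤ 0:
  If N_k denotes the number of depth-≤k ground terms, the 3 constants give N_0 = 3, and each function symbol of arity r contributes N_{k-1}^r new terms at level k: N_k = 3 + N_{k-1}^2 + N_{k-1}^2.
  N_0 = 3
  Explicitly: c4, c2, c1.
So there are 3 ground terms available for substitution.
The body mentions every one of the 2 quantified variables; since ground terms form a free algebra, no two substitutions collapse to the same formula.
Number of ground instances = 3^2 = 9.

9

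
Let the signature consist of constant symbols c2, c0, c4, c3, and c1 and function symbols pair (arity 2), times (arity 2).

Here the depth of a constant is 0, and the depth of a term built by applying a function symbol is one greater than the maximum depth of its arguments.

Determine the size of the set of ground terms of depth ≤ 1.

55

Count level by level. With function symbols pair/2, times/2, the terms of depth ≤ k are the 5 constants together with each function applied to depth-≤(k−1) tuples, so N_k = 5 + N_{k-1}^2 + N_{k-1}^2.
N_0 = 5
N_1 = 5 + 5^2 + 5^2 = 55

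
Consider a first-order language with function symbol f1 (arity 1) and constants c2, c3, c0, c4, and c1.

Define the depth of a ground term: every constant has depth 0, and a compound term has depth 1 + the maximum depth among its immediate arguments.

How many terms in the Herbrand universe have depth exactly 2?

5

Let N_k count ground terms of depth at most k. Each non-constant term of depth ≤ k is some function symbol applied to depth-≤(k−1) arguments, giving N_k = 5 + N_{k-1}.
N_0 = 5
N_1 = 5 + 5 = 10
N_2 = 5 + 10 = 15
Terms of depth exactly 2: N_2 − N_1 = 15 − 10 = 5.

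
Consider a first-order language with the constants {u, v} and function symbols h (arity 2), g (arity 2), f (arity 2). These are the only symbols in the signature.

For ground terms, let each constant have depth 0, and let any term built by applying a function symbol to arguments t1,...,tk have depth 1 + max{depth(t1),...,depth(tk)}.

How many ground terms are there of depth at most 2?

590

Let N_k count ground terms of depth at most k. Each non-constant term of depth ≤ k is some function symbol applied to depth-≤(k−1) arguments, giving N_k = 2 + N_{k-1}^2 + N_{k-1}^2 + N_{k-1}^2.
N_0 = 2
N_1 = 2 + 2^2 + 2^2 + 2^2 = 14
N_2 = 2 + 14^2 + 14^2 + 14^2 = 590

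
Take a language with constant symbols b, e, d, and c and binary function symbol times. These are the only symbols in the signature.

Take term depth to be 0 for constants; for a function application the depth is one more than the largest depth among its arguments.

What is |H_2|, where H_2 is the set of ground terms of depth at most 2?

404

Count level by level. With function symbols times/2, the terms of depth ≤ k are the 4 constants together with each function applied to depth-≤(k−1) tuples, so N_k = 4 + N_{k-1}^2.
N_0 = 4
N_1 = 4 + 4^2 = 20
N_2 = 4 + 20^2 = 404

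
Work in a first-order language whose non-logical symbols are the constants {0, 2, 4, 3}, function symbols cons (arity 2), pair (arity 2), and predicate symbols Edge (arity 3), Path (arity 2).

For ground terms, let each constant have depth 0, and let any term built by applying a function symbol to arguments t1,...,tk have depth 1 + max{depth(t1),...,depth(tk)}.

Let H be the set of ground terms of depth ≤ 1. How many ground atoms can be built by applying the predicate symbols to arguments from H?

47952

First count ground terms of depth ≤ 1.
Write N_k for the number of ground terms of depth ≤ k. A term of depth ≤ k is either a constant or a function symbol applied to arguments of depth ≤ k−1, so N_k = 4 + N_{k-1}^2 + N_{k-1}^2.
N_0 = 4
N_1 = 4 + 4^2 + 4^2 = 36
So |H| = 36.
Ground atoms are formed by filling each argument slot of a predicate with a term from H, so an r-ary predicate gives |H|^r atoms:
  Edge: 36^3 = 46656;  Path: 36^2 = 1296
Total ground atoms: 46656 + 1296 = 47952.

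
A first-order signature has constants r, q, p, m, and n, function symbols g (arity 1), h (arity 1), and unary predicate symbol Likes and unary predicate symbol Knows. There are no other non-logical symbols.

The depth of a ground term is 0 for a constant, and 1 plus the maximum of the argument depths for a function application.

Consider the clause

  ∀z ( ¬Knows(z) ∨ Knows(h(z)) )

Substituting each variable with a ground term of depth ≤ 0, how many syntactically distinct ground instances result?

Ground terms of depth ≤ 0:
  Let N_k = |{terms of depth ≤ k}|. Then N_0 = 5 and N_k = 5 + N_{k-1} + N_{k-1} for k ≥ 1 (one summand per function symbol, arity giving the exponent).
  N_0 = 5
So there are 5 ground terms available for substitution.
The body mentions the single quantified variable z; since ground terms form a free algebra, no two substitutions collapse to the same formula.
Number of ground instances = 5.

5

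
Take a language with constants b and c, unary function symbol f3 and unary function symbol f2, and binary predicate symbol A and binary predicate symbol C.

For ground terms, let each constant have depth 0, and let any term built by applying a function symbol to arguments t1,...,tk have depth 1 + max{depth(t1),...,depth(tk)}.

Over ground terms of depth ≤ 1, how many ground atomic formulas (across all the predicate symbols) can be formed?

First count ground terms of depth ≤ 1.
Write N_k for the number of ground terms of depth ≤ k. A term of depth ≤ k is either a constant or a function symbol applied to arguments of depth ≤ k−1, so N_k = 2 + N_{k-1} + N_{k-1}.
N_0 = 2
N_1 = 2 + 2 + 2 = 6
So |H| = 6.
Ground atoms are formed by filling each argument slot of a predicate with a term from H, so an r-ary predicate gives |H|^r atoms:
  A: 6^2 = 36;  C: 6^2 = 36
Total ground atoms: 36 + 36 = 72.

72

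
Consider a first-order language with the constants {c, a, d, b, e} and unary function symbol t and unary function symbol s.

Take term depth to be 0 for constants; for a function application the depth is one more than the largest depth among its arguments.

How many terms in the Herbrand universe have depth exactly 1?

10

Count level by level. With function symbols t/1, s/1, the terms of depth ≤ k are the 5 constants together with each function applied to depth-≤(k−1) tuples, so N_k = 5 + N_{k-1} + N_{k-1}.
N_0 = 5
N_1 = 5 + 5 + 5 = 15
Terms of depth exactly 1: N_1 − N_0 = 15 − 5 = 10.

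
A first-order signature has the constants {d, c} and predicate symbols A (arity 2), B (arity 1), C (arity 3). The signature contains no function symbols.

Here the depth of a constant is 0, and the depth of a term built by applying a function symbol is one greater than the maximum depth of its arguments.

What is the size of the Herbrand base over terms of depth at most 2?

14

First count ground terms of depth ≤ 2.
With no function symbols every ground term is a constant, so there are exactly 2 ground terms at every depth bound.
N_0 = 2
N_1 = 2
N_2 = 2
Explicitly: d, c.
So |H| = 2.
For each predicate symbol, the number of ground atoms is |H| raised to its arity; summing:
  A: 2^2 = 4;  B: 2;  C: 2^3 = 8
Total ground atoms: 4 + 2 + 8 = 14.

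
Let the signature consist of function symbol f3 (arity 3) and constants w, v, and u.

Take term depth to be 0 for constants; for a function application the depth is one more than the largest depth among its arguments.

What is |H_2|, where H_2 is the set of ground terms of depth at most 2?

27003

If N_k denotes the number of depth-≤k ground terms, the 3 constants give N_0 = 3, and each function symbol of arity r contributes N_{k-1}^r new terms at level k: N_k = 3 + N_{k-1}^3.
N_0 = 3
N_1 = 3 + 3^3 = 30
N_2 = 3 + 30^3 = 27003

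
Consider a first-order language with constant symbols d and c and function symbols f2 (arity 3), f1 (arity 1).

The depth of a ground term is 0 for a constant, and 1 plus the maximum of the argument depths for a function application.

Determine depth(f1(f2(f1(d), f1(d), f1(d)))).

3

depth(f1(d)) = 1 + depth(d) = 1 + 0 = 1
depth(f2(f1(d), f1(d), f1(d))) = 1 + max(1, 1, 1) = 2
depth(f1(f2(f1(d), f1(d), f1(d)))) = 1 + depth(f2(f1(d), f1(d), f1(d))) = 1 + 2 = 3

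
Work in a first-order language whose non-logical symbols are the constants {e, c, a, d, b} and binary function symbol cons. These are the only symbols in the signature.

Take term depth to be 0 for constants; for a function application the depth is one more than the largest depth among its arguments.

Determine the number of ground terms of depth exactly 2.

Let N_k count ground terms of depth at most k. Each non-constant term of depth ≤ k is some function symbol applied to depth-≤(k−1) arguments, giving N_k = 5 + N_{k-1}^2.
N_0 = 5
N_1 = 5 + 5^2 = 30
N_2 = 5 + 30^2 = 905
Terms of depth exactly 2: N_2 − N_1 = 905 − 30 = 875.

875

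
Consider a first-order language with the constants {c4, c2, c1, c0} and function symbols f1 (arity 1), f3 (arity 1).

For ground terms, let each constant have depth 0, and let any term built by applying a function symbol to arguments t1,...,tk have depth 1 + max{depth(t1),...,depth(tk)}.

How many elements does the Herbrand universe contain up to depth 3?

Let N_k = |{terms of depth ≤ k}|. Then N_0 = 4 and N_k = 4 + N_{k-1} + N_{k-1} for k ≥ 1 (one summand per function symbol, arity giving the exponent).
N_0 = 4
N_1 = 4 + 4 + 4 = 12
N_2 = 4 + 12 + 12 = 28
N_3 = 4 + 28 + 28 = 60

60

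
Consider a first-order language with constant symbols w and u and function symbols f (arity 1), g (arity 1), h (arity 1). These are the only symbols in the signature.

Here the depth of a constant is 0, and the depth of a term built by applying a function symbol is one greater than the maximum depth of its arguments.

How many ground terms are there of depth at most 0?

Let N_k count ground terms of depth at most k. Each non-constant term of depth ≤ k is some function symbol applied to depth-≤(k−1) arguments, giving N_k = 2 + N_{k-1} + N_{k-1} + N_{k-1}.
N_0 = 2
Explicitly: w, u.

2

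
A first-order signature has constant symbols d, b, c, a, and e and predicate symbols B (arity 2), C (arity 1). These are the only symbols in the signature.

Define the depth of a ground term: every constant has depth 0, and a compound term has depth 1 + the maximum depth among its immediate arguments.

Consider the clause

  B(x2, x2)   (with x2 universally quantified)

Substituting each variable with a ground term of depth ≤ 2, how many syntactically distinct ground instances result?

5

Ground terms of depth ≤ 2:
  With no function symbols every ground term is a constant, so there are exactly 5 ground terms at every depth bound.
  N_0 = 5
  N_1 = 5
  N_2 = 5
So there are 5 ground terms available for substitution.
There is 1 variable to instantiate (x2),  occurring in at least one literal, so different choices give different ground instances.
Number of ground instances = 5.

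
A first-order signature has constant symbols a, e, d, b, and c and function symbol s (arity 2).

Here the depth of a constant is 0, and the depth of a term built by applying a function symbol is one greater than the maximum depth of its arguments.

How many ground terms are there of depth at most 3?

819030

Let N_k count ground terms of depth at most k. Each non-constant term of depth ≤ k is some function symbol applied to depth-≤(k−1) arguments, giving N_k = 5 + N_{k-1}^2.
N_0 = 5
N_1 = 5 + 5^2 = 30
N_2 = 5 + 30^2 = 905
N_3 = 5 + 905^2 = 819030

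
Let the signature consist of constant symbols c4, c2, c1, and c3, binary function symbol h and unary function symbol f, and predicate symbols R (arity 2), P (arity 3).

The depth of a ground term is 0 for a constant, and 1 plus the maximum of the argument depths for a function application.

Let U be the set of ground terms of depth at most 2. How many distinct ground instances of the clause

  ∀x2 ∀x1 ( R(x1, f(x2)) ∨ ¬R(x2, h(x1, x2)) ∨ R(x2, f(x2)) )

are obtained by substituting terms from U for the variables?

364816

Ground terms of depth ≤ 2:
  Count level by level. With function symbols h/2, f/1, the terms of depth ≤ k are the 4 constants together with each function applied to depth-≤(k−1) tuples, so N_k = 4 + N_{k-1}^2 + N_{k-1}.
  N_0 = 4
  N_1 = 4 + 4^2 + 4 = 24
  N_2 = 4 + 24^2 + 24 = 604
So there are 604 ground terms available for substitution.
There are 2 variables to instantiate (x2, x1), each occurring in at least one literal, so different choices give different ground instances.
Number of ground instances = 604^2 = 364816.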